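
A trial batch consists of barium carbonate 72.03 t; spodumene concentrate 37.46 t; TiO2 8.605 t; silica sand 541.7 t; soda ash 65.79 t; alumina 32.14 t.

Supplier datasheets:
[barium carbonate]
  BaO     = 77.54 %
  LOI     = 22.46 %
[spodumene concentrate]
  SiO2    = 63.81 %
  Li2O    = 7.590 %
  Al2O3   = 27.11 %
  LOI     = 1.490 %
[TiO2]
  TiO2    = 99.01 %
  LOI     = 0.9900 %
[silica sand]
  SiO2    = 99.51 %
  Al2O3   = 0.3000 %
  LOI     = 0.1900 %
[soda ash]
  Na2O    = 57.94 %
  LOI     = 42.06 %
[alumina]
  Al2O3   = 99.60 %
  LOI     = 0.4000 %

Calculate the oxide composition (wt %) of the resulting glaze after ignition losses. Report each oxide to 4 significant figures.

Glass mass = 712.1 t (batch 757.7 − LOI 45.65).
Composition: SiO2 79.06%, TiO2 1.196%, Na2O 5.353%, Li2O 0.3993%, BaO 7.844%, Al2O3 6.150%

Every computation maintains exact precision end to end. Intermediates are displayed (rounded to four significant digits) as written — each reported number is rounded just once. The derived quantities (ignition loss, glass mass, the totals, the six compositions, yield) are computed using the weight values on 712.1 t of glass at full float precision as they appear in the question or the answer.
Oxide-by-oxide delivered mass:
  SiO2: 37.46·0.6381 + 541.7·0.9951 = 562.9 t
  TiO2: 8.605·0.9901 = 8.520 t
  Na2O: 65.79·0.5794 = 38.12 t
  Li2O: 37.46·0.07590 = 2.843 t
  BaO: 72.03·0.7754 = 55.85 t
  Al2O3: 37.46·0.2711 + 541.7·0.003000 + 32.14·0.9960 = 43.79 t
LOI: 72.03·0.2246 + 37.46·0.01490 + 8.605·0.009900 + 541.7·0.001900 + 65.79·0.4206 + 32.14·0.004000 = 45.65 t
Resulting glass, batch − LOI: 757.7 − 45.65 = 712.1 t (matching Σ of the oxides)
wt %: oxide over glass, times 100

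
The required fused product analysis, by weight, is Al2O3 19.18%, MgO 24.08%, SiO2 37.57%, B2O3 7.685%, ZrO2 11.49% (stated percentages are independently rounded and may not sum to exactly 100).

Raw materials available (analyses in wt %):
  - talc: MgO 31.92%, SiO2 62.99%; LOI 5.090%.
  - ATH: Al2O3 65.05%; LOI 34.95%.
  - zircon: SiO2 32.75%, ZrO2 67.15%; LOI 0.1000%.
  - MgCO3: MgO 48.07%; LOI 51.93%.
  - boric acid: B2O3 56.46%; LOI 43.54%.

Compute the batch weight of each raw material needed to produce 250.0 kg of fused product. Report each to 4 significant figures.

Batch per 250.0 kg fused product:
  talc: 126.9 kg
  ATH: 73.71 kg
  zircon: 42.78 kg
  MgCO3: 40.99 kg
  boric acid: 34.03 kg
Total batch = 318.4 kg; LOI loss = 68.37 kg; yield = 78.53%

The working math maintains exact precision through every step — rounding to four significant figures applies to each working value as displayed. Each reported value is rounded exactly once; derived quantities, which include totals, glass mass, the five compositions, LOI, the yield, are carried at full float precision, exactly as printed in question or answer, using the weight values for 250.0 kg of glass.
Target oxide masses per 250.0 kg fused product:
  Al2O3: 19.18% × 250.0 = 47.95 kg
  MgO: 24.08% × 250.0 = 60.20 kg
  SiO2: 37.57% × 250.0 = 93.92 kg
  B2O3: 7.685% × 250.0 = 19.21 kg
  ZrO2: 11.49% × 250.0 = 28.72 kg
Oxide-by-oxide audit from the weights as reported, at the basis given (each sum matches its target mass modulo rounding of the values):
  Al2O3: 73.71·0.6505 = 47.95 kg (target 47.95 kg)
  MgO: 126.9·0.3192 + 40.99·0.4807 = 60.21 kg (target 60.20 kg)
  SiO2: 126.9·0.6299 + 42.78·0.3275 = 93.94 kg (target 93.92 kg)
  B2O3: 34.03·0.5646 = 19.21 kg (target 19.21 kg)
  ZrO2: 42.78·0.6715 = 28.73 kg (target 28.72 kg)
Mass balance on the glass: total charge less LOI = 250.0 kg (summing oxide targets gives 250.0 kg; stated basis 250.0 kg — any gap is answer rounding).
Whole-batch sum: Σ batch = 318.4 kg; the LOI term Σ batch·LOI equals 68.37 kg; yield = glass ÷ total batch = 78.53%.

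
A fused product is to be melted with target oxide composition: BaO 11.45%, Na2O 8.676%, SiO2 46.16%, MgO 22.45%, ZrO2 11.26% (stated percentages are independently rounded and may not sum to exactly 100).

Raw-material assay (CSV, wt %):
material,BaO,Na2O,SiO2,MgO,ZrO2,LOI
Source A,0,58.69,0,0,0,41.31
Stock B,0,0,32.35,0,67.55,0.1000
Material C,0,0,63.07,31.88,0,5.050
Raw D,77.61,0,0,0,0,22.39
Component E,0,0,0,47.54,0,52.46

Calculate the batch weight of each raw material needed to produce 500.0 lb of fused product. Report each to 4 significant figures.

Working values are shown, rounded to 4 significant digits, within the worked lines — the working math keeps full precision at all times. Each reported figure undergoes a single rounding; the derived quantities (net glass mass, yield, the five compositions, totals, LOI) are re-derived in full float precision from the batch weights for 500.0 lb of glass as written in the problem or the answer.
Target masses of each oxide per 500.0 lb fused product:
  BaO: 11.45% × 500.0 = 57.25 lb
  Na2O: 8.676% × 500.0 = 43.38 lb
  SiO2: 46.16% × 500.0 = 230.8 lb
  MgO: 22.45% × 500.0 = 112.2 lb
  ZrO2: 11.26% × 500.0 = 56.30 lb
Mass-balance tally per oxide on the weights just shown, under the basis named above (summed amounts equal target values modulo rounding of the values):
  BaO: 73.77·0.7761 = 57.25 lb (target 57.25 lb)
  Na2O: 73.91·0.5869 = 43.38 lb (target 43.38 lb)
  SiO2: 83.35·0.3235 + 323.2·0.6307 = 230.8 lb (target 230.8 lb)
  MgO: 323.2·0.3188 + 19.39·0.4754 = 112.3 lb (target 112.2 lb)
  ZrO2: 83.35·0.6755 = 56.30 lb (target 56.30 lb)
Glass mass check: total batch − LOI = 500.0 lb (the Σ of target masses is 500.0 lb; against the stated basis, 500.0 lb — gaps are rounding artifacts).
Batch grand total — Σ batch = 573.6 lb; Σ batch·LOI gives LOI loss = 73.63 lb; the yield ratio, glass ÷ batch: 87.16%.

Batch per 500.0 lb fused product:
  Source A: 73.91 lb
  Stock B: 83.35 lb
  Material C: 323.2 lb
  Raw D: 73.77 lb
  Component E: 19.39 lb
Total batch = 573.6 lb; LOI loss = 73.63 lb; yield = 87.16%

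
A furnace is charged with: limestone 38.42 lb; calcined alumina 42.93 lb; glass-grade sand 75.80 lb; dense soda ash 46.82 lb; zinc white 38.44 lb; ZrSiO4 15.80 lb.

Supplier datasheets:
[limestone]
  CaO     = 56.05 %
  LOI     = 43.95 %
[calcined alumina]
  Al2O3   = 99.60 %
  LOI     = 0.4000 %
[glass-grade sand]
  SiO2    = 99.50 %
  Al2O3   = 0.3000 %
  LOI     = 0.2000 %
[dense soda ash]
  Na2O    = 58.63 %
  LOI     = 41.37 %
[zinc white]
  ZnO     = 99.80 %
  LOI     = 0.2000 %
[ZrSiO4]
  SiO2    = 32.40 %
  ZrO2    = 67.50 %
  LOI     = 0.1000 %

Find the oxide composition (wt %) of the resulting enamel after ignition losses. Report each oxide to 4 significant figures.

The whole derivation keeps full precision all the way through — the intermediate values appear (rounded to four significant figures) in the working. Every reported result receives exactly one rounding — the derived quantities, which include glass mass, the yield, totals, the six compositions, ignition loss, are carried in full precision, as they appear in the problem or answer text, using the weight values for 221.5 lb of glass.
Delivered oxide masses:
  SiO2: 75.80·0.9950 + 15.80·0.3240 = 80.54 lb
  ZnO: 38.44·0.9980 = 38.36 lb
  CaO: 38.42·0.5605 = 21.53 lb
  Al2O3: 42.93·0.9960 + 75.80·0.003000 = 42.99 lb
  Na2O: 46.82·0.5863 = 27.45 lb
  ZrO2: 15.80·0.6750 = 10.67 lb
LOI: 38.42·0.4395 + 42.93·0.004000 + 75.80·0.002000 + 46.82·0.4137 + 38.44·0.002000 + 15.80·0.001000 = 36.67 lb
Resulting glass, batch − LOI: 258.2 − 36.67 = 221.5 lb (= the summed oxide contributions)
wt % = oxide mass / glass mass × 100

Glass mass = 221.5 lb (batch 258.2 − LOI 36.67).
Composition: SiO2 36.35%, ZnO 17.32%, CaO 9.720%, Al2O3 19.40%, Na2O 12.39%, ZrO2 4.814%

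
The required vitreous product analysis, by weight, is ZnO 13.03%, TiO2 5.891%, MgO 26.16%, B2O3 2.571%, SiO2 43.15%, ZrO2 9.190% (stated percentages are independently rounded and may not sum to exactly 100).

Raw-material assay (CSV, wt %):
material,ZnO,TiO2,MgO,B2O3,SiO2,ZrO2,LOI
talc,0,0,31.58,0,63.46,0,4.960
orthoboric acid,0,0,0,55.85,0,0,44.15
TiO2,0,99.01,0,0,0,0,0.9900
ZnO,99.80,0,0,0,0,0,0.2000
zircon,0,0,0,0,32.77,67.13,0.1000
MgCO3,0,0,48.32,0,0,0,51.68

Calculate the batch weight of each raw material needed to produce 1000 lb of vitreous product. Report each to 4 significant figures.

Batch per 1000 lb vitreous product:
  talc: 609.3 lb
  orthoboric acid: 46.03 lb
  TiO2: 59.50 lb
  ZnO: 130.6 lb
  zircon: 136.9 lb
  MgCO3: 143.2 lb
Total batch = 1126 lb; LOI loss = 125.5 lb; yield = 88.85%

The whole derivation runs at exact precision at each step; mid-chain values are displayed (rounded to 4 significant digits) across the worked steps — a single rounding produces each reported number — the derived quantities, which include the yield, net glass mass, totals, six oxide percentages, ignition loss, are recomputed at exact precision, as written in the question or the answer, using the weight values at 1000 lb of glass.
Oxide mass targets, per 1000 lb vitreous product:
  ZnO: 13.03% × 1000 = 130.3 lb
  TiO2: 5.891% × 1000 = 58.91 lb
  MgO: 26.16% × 1000 = 261.6 lb
  B2O3: 2.571% × 1000 = 25.71 lb
  SiO2: 43.15% × 1000 = 431.5 lb
  ZrO2: 9.190% × 1000 = 91.90 lb
Oxide-by-oxide audit applying the batch weights above, per the basis as stated (oxide sums agree with the targets net of answer rounding effects):
  ZnO: 130.6·0.9980 = 130.3 lb (target 130.3 lb)
  TiO2: 59.50·0.9901 = 58.91 lb (target 58.91 lb)
  MgO: 609.3·0.3158 + 143.2·0.4832 = 261.6 lb (target 261.6 lb)
  B2O3: 46.03·0.5585 = 25.71 lb (target 25.71 lb)
  SiO2: 609.3·0.6346 + 136.9·0.3277 = 431.5 lb (target 431.5 lb)
  ZrO2: 136.9·0.6713 = 91.90 lb (target 91.90 lb)
Glass-mass sanity pass: total charge less LOI = 1000 lb (the Σ of target masses is 999.9 lb; versus the stated basis of 1000 lb — differing by rounding only).
Whole-batch sum: Σ batch = 1126 lb; Σ batch·LOI gives LOI loss = 125.5 lb; yield: glass divided by total = 88.85%.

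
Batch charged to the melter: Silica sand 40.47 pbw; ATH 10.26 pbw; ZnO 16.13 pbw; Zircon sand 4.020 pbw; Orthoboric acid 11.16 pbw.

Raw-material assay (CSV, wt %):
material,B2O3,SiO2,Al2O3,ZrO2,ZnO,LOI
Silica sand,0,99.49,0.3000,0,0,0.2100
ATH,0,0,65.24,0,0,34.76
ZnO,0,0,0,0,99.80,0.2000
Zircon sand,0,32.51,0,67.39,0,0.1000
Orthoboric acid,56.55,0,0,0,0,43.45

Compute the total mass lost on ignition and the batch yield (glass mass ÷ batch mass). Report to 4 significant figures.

Intermediates appear rounded to 4 significant digits when written out — all internal work holds exact precision in every operation. Each reported number carries a single rounding; derived quantities are computed from the weighed amounts per 73.50 pbw of glass at exact precision (the yield, ignition loss, the five compositions, net glass mass, totals) precisely as stated by the problem or the answer.
LOI of each material in turn:
  Silica sand: 40.47 × 0.002100 = 0.08499 pbw
  ATH: 10.26 × 0.3476 = 3.566 pbw
  ZnO: 16.13 × 0.002000 = 0.03226 pbw
  Zircon sand: 4.020 × 0.001000 = 0.004020 pbw
  Orthoboric acid: 11.16 × 0.4345 = 4.849 pbw
Total LOI = 8.537 pbw
Glass = batch − LOI = 82.04 − 8.537 = 73.50 pbw

LOI loss = 8.537 pbw; glass = 73.50 pbw; yield = 89.59%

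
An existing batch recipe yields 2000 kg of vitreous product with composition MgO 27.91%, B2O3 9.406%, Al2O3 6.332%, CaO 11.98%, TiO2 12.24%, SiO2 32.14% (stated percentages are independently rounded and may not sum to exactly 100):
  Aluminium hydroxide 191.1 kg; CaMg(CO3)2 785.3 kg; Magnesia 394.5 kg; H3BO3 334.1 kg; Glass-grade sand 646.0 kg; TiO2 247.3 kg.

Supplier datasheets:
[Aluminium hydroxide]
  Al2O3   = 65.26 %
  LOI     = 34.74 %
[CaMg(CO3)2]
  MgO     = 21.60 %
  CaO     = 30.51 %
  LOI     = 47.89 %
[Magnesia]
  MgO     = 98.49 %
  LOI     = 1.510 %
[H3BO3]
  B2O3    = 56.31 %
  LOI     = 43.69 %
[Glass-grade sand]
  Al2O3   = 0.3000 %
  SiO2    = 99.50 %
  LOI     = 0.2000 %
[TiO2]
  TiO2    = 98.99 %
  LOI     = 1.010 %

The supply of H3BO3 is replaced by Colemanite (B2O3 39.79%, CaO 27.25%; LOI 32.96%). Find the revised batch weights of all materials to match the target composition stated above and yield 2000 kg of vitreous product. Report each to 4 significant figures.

The whole derivation maintains exact precision through the solve — the intermediate values appear with 4-significant-figure rounding on the page; a single rounding produces each reported number; derived quantities (the six compositions, net glass mass, the yield, totals, ignition loss) are computed from the weighed amounts on 2000 kg of glass at full precision exactly as shown in the problem or the answer.
Target oxide masses per 2000 kg vitreous product:
  MgO: 27.91% × 2000 = 558.2 kg
  B2O3: 9.406% × 2000 = 188.1 kg
  Al2O3: 6.332% × 2000 = 126.6 kg
  CaO: 11.98% × 2000 = 239.6 kg
  TiO2: 12.24% × 2000 = 244.8 kg
  SiO2: 32.14% × 2000 = 642.8 kg
Balance tally, oxide-wise, working from each reported weight, per the basis as stated (summed amounts equal target values net of answer rounding effects):
  MgO: 363.1·0.2160 + 487.1·0.9849 = 558.2 kg (target 558.2 kg)
  B2O3: 472.8·0.3979 = 188.1 kg (target 188.1 kg)
  Al2O3: 191.1·0.6526 + 646.0·0.003000 = 126.6 kg (target 126.6 kg)
  CaO: 363.1·0.3051 + 472.8·0.2725 = 239.6 kg (target 239.6 kg)
  TiO2: 247.3·0.9899 = 244.8 kg (target 244.8 kg)
  SiO2: 646.0·0.9950 = 642.8 kg (target 642.8 kg)
Mass balance on the glass: total charge less LOI = 2000 kg (the targets, summed, come to 2000 kg; versus the stated basis of 2000 kg — differing by rounding only).
Summing the batch: Σ batch = 2407 kg; ignition loss, Σ(batch × LOI) = 407.3 kg; glass ÷ batch gives a yield of 83.08%.

Revised batch per 2000 kg vitreous product:
  Aluminium hydroxide: 191.1 kg
  CaMg(CO3)2: 363.1 kg
  Magnesia: 487.1 kg
  Colemanite: 472.8 kg
  Glass-grade sand: 646.0 kg
  TiO2: 247.3 kg
Total batch = 2407 kg; LOI loss = 407.3 kg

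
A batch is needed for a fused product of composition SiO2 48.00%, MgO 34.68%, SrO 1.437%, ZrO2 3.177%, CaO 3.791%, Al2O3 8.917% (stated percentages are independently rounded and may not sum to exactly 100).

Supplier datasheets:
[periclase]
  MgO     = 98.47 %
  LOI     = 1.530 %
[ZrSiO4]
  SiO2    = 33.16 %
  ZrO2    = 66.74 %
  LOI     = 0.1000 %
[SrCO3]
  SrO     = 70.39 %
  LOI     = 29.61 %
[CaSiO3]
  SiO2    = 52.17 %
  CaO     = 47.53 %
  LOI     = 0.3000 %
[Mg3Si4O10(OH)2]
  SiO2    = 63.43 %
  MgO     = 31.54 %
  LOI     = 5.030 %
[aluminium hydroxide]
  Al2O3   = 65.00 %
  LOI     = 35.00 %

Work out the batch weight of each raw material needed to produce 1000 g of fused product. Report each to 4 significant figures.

Batch per 1000 g fused product:
  periclase: 138.8 g
  ZrSiO4: 47.60 g
  SrCO3: 20.41 g
  CaSiO3: 79.76 g
  Mg3Si4O10(OH)2: 666.3 g
  aluminium hydroxide: 137.2 g
Total batch = 1090 g; LOI loss = 89.99 g; yield = 91.74%

All internal work holds exact precision end to end — mid-chain values appear (rounded to four significant figures) in the working — every reported value takes exactly one rounding; the derived quantities (totals, yield, six oxide percentages, glass mass, ignition loss) are re-derived in full float precision using the weight values for 1000 g of glass, precisely as stated by question or answer.
The oxide mass targets at 1000 g fused product:
  SiO2: 48.00% × 1000 = 480.0 g
  MgO: 34.68% × 1000 = 346.8 g
  SrO: 1.437% × 1000 = 14.37 g
  ZrO2: 3.177% × 1000 = 31.77 g
  CaO: 3.791% × 1000 = 37.91 g
  Al2O3: 8.917% × 1000 = 89.17 g
Sums-versus-targets review with the batch weights as given, per the basis as stated (summed amounts equal target values within answer rounding):
  SiO2: 47.60·0.3316 + 79.76·0.5217 + 666.3·0.6343 = 480.0 g (target 480.0 g)
  MgO: 138.8·0.9847 + 666.3·0.3154 = 346.8 g (target 346.8 g)
  SrO: 20.41·0.7039 = 14.37 g (target 14.37 g)
  ZrO2: 47.60·0.6674 = 31.77 g (target 31.77 g)
  CaO: 79.76·0.4753 = 37.91 g (target 37.91 g)
  Al2O3: 137.2·0.6500 = 89.18 g (target 89.17 g)
The glass-mass cross-check: Σ batch − LOI loss = 1000 g (per-oxide target masses sum to 1000 g; against the stated basis, 1000 g — any gap is answer rounding).
Whole-batch sum: Σ batch = 1090 g; ignition loss, Σ(batch × LOI) = 89.99 g; yield: glass divided by total = 91.74%.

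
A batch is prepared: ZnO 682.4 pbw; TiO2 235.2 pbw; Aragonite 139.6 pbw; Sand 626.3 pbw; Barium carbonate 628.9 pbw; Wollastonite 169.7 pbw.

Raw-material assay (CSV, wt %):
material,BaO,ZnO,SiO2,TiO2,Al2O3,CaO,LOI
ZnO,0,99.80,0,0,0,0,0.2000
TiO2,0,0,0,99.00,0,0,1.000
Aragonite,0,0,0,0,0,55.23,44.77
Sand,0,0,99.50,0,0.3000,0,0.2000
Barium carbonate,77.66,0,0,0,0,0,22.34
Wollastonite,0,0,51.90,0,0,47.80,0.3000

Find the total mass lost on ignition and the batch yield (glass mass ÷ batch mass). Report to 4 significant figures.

Working values are printed, with 4-significant-figure rounding, as written — the whole derivation runs at full float precision at every stage — exactly one rounding is applied to every reported result; all derived quantities are carried at full float precision (totals, the six compositions, yield, glass mass, ignition loss) starting from the weights for 2274 pbw of glass, as written in the question or the answer.
Each material's LOI contribution:
  ZnO: 682.4 × 0.002000 = 1.365 pbw
  TiO2: 235.2 × 0.01000 = 2.352 pbw
  Aragonite: 139.6 × 0.4477 = 62.50 pbw
  Sand: 626.3 × 0.002000 = 1.253 pbw
  Barium carbonate: 628.9 × 0.2234 = 140.5 pbw
  Wollastonite: 169.7 × 0.003000 = 0.5091 pbw
Total LOI = 208.5 pbw
Glass = batch − LOI = 2482 − 208.5 = 2274 pbw

LOI loss = 208.5 pbw; glass = 2274 pbw; yield = 91.60%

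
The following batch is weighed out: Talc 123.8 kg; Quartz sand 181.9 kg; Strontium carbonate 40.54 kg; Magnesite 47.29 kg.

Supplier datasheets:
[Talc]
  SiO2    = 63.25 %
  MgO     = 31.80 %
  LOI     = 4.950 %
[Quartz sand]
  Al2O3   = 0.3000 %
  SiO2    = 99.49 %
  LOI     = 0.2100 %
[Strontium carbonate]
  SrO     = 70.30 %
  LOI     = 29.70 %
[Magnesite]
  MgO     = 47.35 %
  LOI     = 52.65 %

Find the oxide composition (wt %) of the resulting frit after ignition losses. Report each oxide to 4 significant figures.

The intermediate values are displayed rounded off to 4 significant digits in the printout. The whole derivation maintains full precision through the solve. Every reported value is rounded exactly once — the derived quantities are rebuilt in full float precision (ignition loss, totals, glass mass, four oxide percentages, the yield) starting from the weights per 350.1 kg of glass, exactly as printed in problem or answer.
Delivered oxide masses:
  Al2O3: 181.9·0.003000 = 0.5457 kg
  SiO2: 123.8·0.6325 + 181.9·0.9949 = 259.3 kg
  SrO: 40.54·0.7030 = 28.50 kg
  MgO: 123.8·0.3180 + 47.29·0.4735 = 61.76 kg
LOI: 123.8·0.04950 + 181.9·0.002100 + 40.54·0.2970 + 47.29·0.5265 = 43.45 kg
Resulting glass, batch − LOI: 393.5 − 43.45 = 350.1 kg (consistent with Σ oxide mass)
percent share: oxide ÷ glass, ×100

Glass mass = 350.1 kg (batch 393.5 − LOI 43.45).
Composition: Al2O3 0.1559%, SiO2 74.06%, SrO 8.141%, MgO 17.64%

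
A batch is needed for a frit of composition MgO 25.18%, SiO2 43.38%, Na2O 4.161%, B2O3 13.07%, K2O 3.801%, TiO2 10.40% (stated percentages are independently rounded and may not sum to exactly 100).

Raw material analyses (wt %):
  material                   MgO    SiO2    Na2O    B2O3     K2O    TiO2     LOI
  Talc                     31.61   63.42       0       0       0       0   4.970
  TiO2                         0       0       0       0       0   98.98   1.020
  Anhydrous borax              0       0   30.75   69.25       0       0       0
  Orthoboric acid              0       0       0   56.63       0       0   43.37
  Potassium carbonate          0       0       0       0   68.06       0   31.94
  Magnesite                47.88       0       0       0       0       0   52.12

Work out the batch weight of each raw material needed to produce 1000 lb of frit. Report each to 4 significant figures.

Values along the way are displayed rounded to four significant digits across the worked steps — the working math holds full float precision end to end; every reported figure sees exactly one rounding. All derived quantities are recomputed from the weighed amounts for 1000 lb of glass in full precision (totals, glass mass, ignition loss, the six compositions, yield) as they appear in either problem or answer.
Target oxide masses per 1000 lb frit:
  MgO: 25.18% × 1000 = 251.8 lb
  SiO2: 43.38% × 1000 = 433.8 lb
  Na2O: 4.161% × 1000 = 41.61 lb
  B2O3: 13.07% × 1000 = 130.7 lb
  K2O: 3.801% × 1000 = 38.01 lb
  TiO2: 10.40% × 1000 = 104.0 lb
Per-oxide balance check working from each reported weight, per the basis as stated (sum by sum, the targets are met modulo rounding of the values):
  MgO: 684.0·0.3161 + 74.32·0.4788 = 251.8 lb (target 251.8 lb)
  SiO2: 684.0·0.6342 = 433.8 lb (target 433.8 lb)
  Na2O: 135.3·0.3075 = 41.60 lb (target 41.61 lb)
  B2O3: 135.3·0.6925 + 65.32·0.5663 = 130.7 lb (target 130.7 lb)
  K2O: 55.85·0.6806 = 38.01 lb (target 38.01 lb)
  TiO2: 105.1·0.9898 = 104.0 lb (target 104.0 lb)
Auditing the glass mass value: total charge less LOI = 999.9 lb (the Σ of target masses is 999.9 lb; the stated basis being 1000 lb — a pure rounding effect).
Batch total: Σ batch = 1120 lb; ignition loss, Σ(batch × LOI) = 120.0 lb; the yield ratio, glass ÷ batch: 89.29%.

Batch per 1000 lb frit:
  Talc: 684.0 lb
  TiO2: 105.1 lb
  Anhydrous borax: 135.3 lb
  Orthoboric acid: 65.32 lb
  Potassium carbonate: 55.85 lb
  Magnesite: 74.32 lb
Total batch = 1120 lb; LOI loss = 120.0 lb; yield = 89.29%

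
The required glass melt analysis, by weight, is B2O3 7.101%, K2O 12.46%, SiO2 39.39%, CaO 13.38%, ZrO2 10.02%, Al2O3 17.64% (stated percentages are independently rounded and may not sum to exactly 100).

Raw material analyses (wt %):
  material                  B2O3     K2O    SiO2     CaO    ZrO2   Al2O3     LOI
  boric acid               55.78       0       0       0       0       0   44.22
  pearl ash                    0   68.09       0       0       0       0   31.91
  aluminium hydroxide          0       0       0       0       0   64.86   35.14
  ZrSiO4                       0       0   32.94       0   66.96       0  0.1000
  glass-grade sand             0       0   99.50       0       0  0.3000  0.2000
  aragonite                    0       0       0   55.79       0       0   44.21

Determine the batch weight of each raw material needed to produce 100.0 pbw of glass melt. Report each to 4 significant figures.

Batch per 100.0 pbw glass melt:
  boric acid: 12.73 pbw
  pearl ash: 18.30 pbw
  aluminium hydroxide: 27.04 pbw
  ZrSiO4: 14.96 pbw
  glass-grade sand: 34.63 pbw
  aragonite: 23.98 pbw
Total batch = 131.6 pbw; LOI loss = 31.66 pbw; yield = 75.95%

Mid-chain values are displayed with 4-significant-figure rounding within the worked lines — every computation runs at full float precision through the solve. Each reported figure takes exactly one rounding. The derived quantities, which include LOI, the six compositions, totals, yield, net glass mass, are computed at full precision, exactly as printed in problem or answer, using the weight values for 100.0 pbw of glass.
The oxide mass targets at 100.0 pbw glass melt:
  B2O3: 7.101% × 100.0 = 7.101 pbw
  K2O: 12.46% × 100.0 = 12.46 pbw
  SiO2: 39.39% × 100.0 = 39.39 pbw
  CaO: 13.38% × 100.0 = 13.38 pbw
  ZrO2: 10.02% × 100.0 = 10.02 pbw
  Al2O3: 17.64% × 100.0 = 17.64 pbw
Per-oxide balance check with the batch weights as given, for the quoted basis mass (each sum matches its target mass given rounding of the digits):
  B2O3: 12.73·0.5578 = 7.101 pbw (target 7.101 pbw)
  K2O: 18.30·0.6809 = 12.46 pbw (target 12.46 pbw)
  SiO2: 14.96·0.3294 + 34.63·0.9950 = 39.38 pbw (target 39.39 pbw)
  CaO: 23.98·0.5579 = 13.38 pbw (target 13.38 pbw)
  ZrO2: 14.96·0.6696 = 10.02 pbw (target 10.02 pbw)
  Al2O3: 27.04·0.6486 + 34.63·0.003000 = 17.64 pbw (target 17.64 pbw)
Glass-mass bookkeeping: total batch − LOI = 99.98 pbw (oxide target masses add up to 99.99 pbw; with the basis standing at 100.0 pbw — any gap is answer rounding).
Adding the batch up: Σ batch = 131.6 pbw; LOI loss = Σ batch·LOI = 31.66 pbw; glass ÷ batch gives a yield of 75.95%.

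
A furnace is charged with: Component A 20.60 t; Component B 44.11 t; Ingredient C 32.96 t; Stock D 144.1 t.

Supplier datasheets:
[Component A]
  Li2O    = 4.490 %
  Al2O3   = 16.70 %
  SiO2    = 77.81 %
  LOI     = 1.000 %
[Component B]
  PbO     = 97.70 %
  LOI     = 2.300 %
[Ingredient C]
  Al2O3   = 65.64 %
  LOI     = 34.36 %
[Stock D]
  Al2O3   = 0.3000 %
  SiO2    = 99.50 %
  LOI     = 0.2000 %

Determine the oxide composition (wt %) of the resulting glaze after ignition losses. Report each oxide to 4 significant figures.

Glass mass = 228.9 t (batch 241.8 − LOI 12.83).
Composition: Li2O 0.4040%, Al2O3 11.14%, PbO 18.82%, SiO2 69.63%

In-progress results are shown rounded to four significant digits alongside each step. Every computation keeps full precision through every step; each reported number is rounded a single time; all derived quantities are computed at full float precision (net glass mass, LOI, yield, four oxide percentages, totals) starting from the weights per 228.9 t of glass precisely as stated by the problem or answer text.
Oxide masses out of the charge:
  Li2O: 20.60·0.04490 = 0.9249 t
  Al2O3: 20.60·0.1670 + 32.96·0.6564 + 144.1·0.003000 = 25.51 t
  PbO: 44.11·0.9770 = 43.10 t
  SiO2: 20.60·0.7781 + 144.1·0.9950 = 159.4 t
LOI: 20.60·0.01000 + 44.11·0.02300 + 32.96·0.3436 + 144.1·0.002000 = 12.83 t
Glass mass = batch − LOI = 241.8 − 12.83 = 228.9 t (= Σ oxide masses)
percent by weight: oxide/glass ×100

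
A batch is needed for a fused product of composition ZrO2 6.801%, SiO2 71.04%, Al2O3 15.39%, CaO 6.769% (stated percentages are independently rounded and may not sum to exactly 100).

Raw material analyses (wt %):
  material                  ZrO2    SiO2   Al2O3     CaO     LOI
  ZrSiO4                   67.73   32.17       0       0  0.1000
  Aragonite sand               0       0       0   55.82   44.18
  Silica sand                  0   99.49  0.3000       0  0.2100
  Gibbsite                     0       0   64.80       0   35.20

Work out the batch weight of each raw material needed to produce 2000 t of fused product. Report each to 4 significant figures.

The whole derivation maintains full precision all the way through; in-progress results are displayed with 4-significant-digit rounding in the working — a single rounding finalizes every reported number — derived quantities, which include the totals, four oxide percentages, ignition loss, glass mass, the yield, are computed at exact precision, as written in either problem or answer, starting from the weights at 2000 t of glass.
Oxide mass targets, per 2000 t fused product:
  ZrO2: 6.801% × 2000 = 136.0 t
  SiO2: 71.04% × 2000 = 1421 t
  Al2O3: 15.39% × 2000 = 307.8 t
  CaO: 6.769% × 2000 = 135.4 t
Oxide-by-oxide audit working from each reported weight, at the basis given (summed amounts equal target values modulo rounding of the values):
  ZrO2: 200.8·0.6773 = 136.0 t (target 136.0 t)
  SiO2: 200.8·0.3217 + 1363·0.9949 = 1421 t (target 1421 t)
  Al2O3: 1363·0.003000 + 468.7·0.6480 = 307.8 t (target 307.8 t)
  CaO: 242.5·0.5582 = 135.4 t (target 135.4 t)
Glass-mass bookkeeping: total batch − LOI = 2000 t (the targets, summed, come to 2000 t; basis as stated: 2000 t — gaps are rounding artifacts).
Whole-batch sum: Σ batch = 2275 t; ignition loss, Σ(batch × LOI) = 275.2 t; the yield ratio, glass ÷ batch: 87.90%.

Batch per 2000 t fused product:
  ZrSiO4: 200.8 t
  Aragonite sand: 242.5 t
  Silica sand: 1363 t
  Gibbsite: 468.7 t
Total batch = 2275 t; LOI loss = 275.2 t; yield = 87.90%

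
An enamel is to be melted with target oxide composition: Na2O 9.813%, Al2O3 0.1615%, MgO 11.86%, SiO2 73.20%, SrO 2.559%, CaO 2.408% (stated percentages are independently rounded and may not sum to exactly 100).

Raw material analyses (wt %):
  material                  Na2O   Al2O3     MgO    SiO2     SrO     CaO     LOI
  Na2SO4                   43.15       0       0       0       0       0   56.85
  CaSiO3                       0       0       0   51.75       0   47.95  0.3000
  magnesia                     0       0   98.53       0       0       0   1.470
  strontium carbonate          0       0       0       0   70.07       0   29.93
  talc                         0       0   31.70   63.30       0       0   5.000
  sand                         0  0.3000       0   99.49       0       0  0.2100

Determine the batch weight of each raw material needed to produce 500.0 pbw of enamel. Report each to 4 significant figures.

Batch per 500.0 pbw enamel:
  Na2SO4: 113.7 pbw
  CaSiO3: 25.11 pbw
  magnesia: 16.87 pbw
  strontium carbonate: 18.26 pbw
  talc: 134.6 pbw
  sand: 269.2 pbw
Total batch = 577.7 pbw; LOI loss = 77.72 pbw; yield = 86.55%

The working math keeps full precision all the way through; in-progress results are shown with 4-significant-figure rounding between the steps — every reported result is rounded just once. All derived quantities, including ignition loss, the yield, totals, the six compositions, net glass mass, are re-derived using the weight values on 500.0 pbw of glass in full float precision, as written in the question or the answer.
Target masses of each oxide per 500.0 pbw enamel:
  Na2O: 9.813% × 500.0 = 49.06 pbw
  Al2O3: 0.1615% × 500.0 = 0.8075 pbw
  MgO: 11.86% × 500.0 = 59.30 pbw
  SiO2: 73.20% × 500.0 = 366.0 pbw
  SrO: 2.559% × 500.0 = 12.80 pbw
  CaO: 2.408% × 500.0 = 12.04 pbw
A balance pass over the oxides, on the weights just shown, against the basis in use (target by target, the sums agree inside rounding margins):
  Na2O: 113.7·0.4315 = 49.06 pbw (target 49.06 pbw)
  Al2O3: 269.2·0.003000 = 0.8076 pbw (target 0.8075 pbw)
  MgO: 16.87·0.9853 + 134.6·0.3170 = 59.29 pbw (target 59.30 pbw)
  SiO2: 25.11·0.5175 + 134.6·0.6330 + 269.2·0.9949 = 366.0 pbw (target 366.0 pbw)
  SrO: 18.26·0.7007 = 12.79 pbw (target 12.80 pbw)
  CaO: 25.11·0.4795 = 12.04 pbw (target 12.04 pbw)
Glass-mass bookkeeping: total batch − LOI = 500.0 pbw (the targets, summed, come to 500.0 pbw; with the basis standing at 500.0 pbw — any gap is answer rounding).
Total batch = Σ batch = 577.7 pbw; Σ batch·LOI gives LOI loss = 77.72 pbw; yield: glass divided by total = 86.55%.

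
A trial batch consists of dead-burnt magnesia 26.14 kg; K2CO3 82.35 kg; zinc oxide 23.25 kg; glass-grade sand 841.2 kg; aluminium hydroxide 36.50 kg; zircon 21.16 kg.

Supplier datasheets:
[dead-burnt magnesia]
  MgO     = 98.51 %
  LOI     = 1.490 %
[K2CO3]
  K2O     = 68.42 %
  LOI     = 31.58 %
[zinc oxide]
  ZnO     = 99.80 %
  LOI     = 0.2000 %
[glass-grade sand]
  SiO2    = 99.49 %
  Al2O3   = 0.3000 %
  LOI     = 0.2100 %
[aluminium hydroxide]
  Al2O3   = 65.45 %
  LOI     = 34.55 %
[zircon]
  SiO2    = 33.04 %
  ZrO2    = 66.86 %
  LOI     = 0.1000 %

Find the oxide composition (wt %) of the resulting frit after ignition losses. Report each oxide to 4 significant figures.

In-progress results are displayed rounded off to 4 significant figures in the working. Every computation carries full precision end to end. A single rounding yields every reported number. The derived quantities, which include ignition loss, the totals, net glass mass, yield, six oxide percentages, are carried in full precision, precisely as stated by question or answer, from the batch weights at 989.8 kg of glass.
Oxide masses out of the charge:
  SiO2: 841.2·0.9949 + 21.16·0.3304 = 843.9 kg
  ZrO2: 21.16·0.6686 = 14.15 kg
  ZnO: 23.25·0.9980 = 23.20 kg
  Al2O3: 841.2·0.003000 + 36.50·0.6545 = 26.41 kg
  MgO: 26.14·0.9851 = 25.75 kg
  K2O: 82.35·0.6842 = 56.34 kg
LOI: 26.14·0.01490 + 82.35·0.3158 + 23.25·0.002000 + 841.2·0.002100 + 36.50·0.3455 + 21.16·0.001000 = 40.84 kg
batch − LOI leaves glass = 1031 − 40.84 = 989.8 kg (= the summed oxide contributions)
wt % = oxide mass / glass mass × 100

Glass mass = 989.8 kg (batch 1031 − LOI 40.84).
Composition: SiO2 85.26%, ZrO2 1.429%, ZnO 2.344%, Al2O3 2.669%, MgO 2.602%, K2O 5.693%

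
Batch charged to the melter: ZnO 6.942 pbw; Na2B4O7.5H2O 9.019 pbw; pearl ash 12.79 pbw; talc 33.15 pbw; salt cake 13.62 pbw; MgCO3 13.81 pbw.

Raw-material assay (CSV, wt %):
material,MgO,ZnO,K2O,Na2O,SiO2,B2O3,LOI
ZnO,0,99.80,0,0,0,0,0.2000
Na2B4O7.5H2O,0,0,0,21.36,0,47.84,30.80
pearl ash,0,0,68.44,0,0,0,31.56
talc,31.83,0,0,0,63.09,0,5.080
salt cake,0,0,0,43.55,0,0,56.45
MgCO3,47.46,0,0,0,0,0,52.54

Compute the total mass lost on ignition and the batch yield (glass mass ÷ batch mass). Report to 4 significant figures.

Each numeric step keeps full float precision at all times; in-progress results are displayed, rounded to 4 significant digits, in the printout. Each reported number takes just one rounding. Derived quantities, which include LOI, net glass mass, the six compositions, the totals, yield, are carried in full precision, as quoted within either problem or answer, starting from the weights on 65.87 pbw of glass.
Material-by-material LOI:
  ZnO: 6.942 × 0.002000 = 0.01388 pbw
  Na2B4O7.5H2O: 9.019 × 0.3080 = 2.778 pbw
  pearl ash: 12.79 × 0.3156 = 4.037 pbw
  talc: 33.15 × 0.05080 = 1.684 pbw
  salt cake: 13.62 × 0.5645 = 7.688 pbw
  MgCO3: 13.81 × 0.5254 = 7.256 pbw
Total LOI = 23.46 pbw
Glass = batch − LOI = 89.33 − 23.46 = 65.87 pbw

LOI loss = 23.46 pbw; glass = 65.87 pbw; yield = 73.74%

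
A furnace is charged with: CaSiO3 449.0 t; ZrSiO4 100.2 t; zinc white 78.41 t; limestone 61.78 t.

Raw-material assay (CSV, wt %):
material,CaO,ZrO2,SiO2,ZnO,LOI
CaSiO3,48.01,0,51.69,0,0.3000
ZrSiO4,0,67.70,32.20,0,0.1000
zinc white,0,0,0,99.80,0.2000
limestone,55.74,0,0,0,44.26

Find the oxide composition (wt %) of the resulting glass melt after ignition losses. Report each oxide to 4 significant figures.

Values along the way appear (rounded to 4 significant digits) as written; each numeric step runs at exact precision from first step to last. Every reported value takes exactly one rounding. All derived quantities (totals, the yield, LOI, glass mass, the four compositions) are rebuilt from the weighed amounts on 660.4 t of glass at exact precision, exactly as shown in question or answer.
Oxide-by-oxide delivered mass:
  CaO: 449.0·0.4801 + 61.78·0.5574 = 250.0 t
  ZrO2: 100.2·0.6770 = 67.84 t
  SiO2: 449.0·0.5169 + 100.2·0.3220 = 264.4 t
  ZnO: 78.41·0.9980 = 78.25 t
LOI: 449.0·0.003000 + 100.2·0.001000 + 78.41·0.002000 + 61.78·0.4426 = 28.95 t
The glass mass, total less LOI, = 689.4 − 28.95 = 660.4 t (matching Σ of the oxides)
percent share: oxide ÷ glass, ×100

Glass mass = 660.4 t (batch 689.4 − LOI 28.95).
Composition: CaO 37.85%, ZrO2 10.27%, SiO2 40.03%, ZnO 11.85%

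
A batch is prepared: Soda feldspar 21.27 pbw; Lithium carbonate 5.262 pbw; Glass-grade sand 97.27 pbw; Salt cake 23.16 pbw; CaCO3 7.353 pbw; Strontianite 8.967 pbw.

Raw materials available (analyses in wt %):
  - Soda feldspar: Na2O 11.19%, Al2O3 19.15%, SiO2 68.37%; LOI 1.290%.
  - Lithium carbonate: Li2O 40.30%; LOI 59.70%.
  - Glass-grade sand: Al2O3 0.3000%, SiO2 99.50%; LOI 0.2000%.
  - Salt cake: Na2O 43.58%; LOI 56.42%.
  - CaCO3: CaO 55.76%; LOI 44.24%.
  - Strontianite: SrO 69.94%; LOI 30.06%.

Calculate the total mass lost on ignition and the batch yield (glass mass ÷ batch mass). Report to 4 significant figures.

Values along the way are displayed with 4-significant-digit rounding when written out; the whole derivation maintains full float precision at each step. Every reported result is rounded only once. All derived quantities (the totals, the yield, glass mass, LOI, the six compositions) are rebuilt in full precision from the weighed amounts for 140.7 pbw of glass exactly as printed in question or answer.
Each material's LOI contribution:
  Soda feldspar: 21.27 × 0.01290 = 0.2744 pbw
  Lithium carbonate: 5.262 × 0.5970 = 3.141 pbw
  Glass-grade sand: 97.27 × 0.002000 = 0.1945 pbw
  Salt cake: 23.16 × 0.5642 = 13.07 pbw
  CaCO3: 7.353 × 0.4424 = 3.253 pbw
  Strontianite: 8.967 × 0.3006 = 2.695 pbw
Total LOI = 22.63 pbw
Glass = batch − LOI = 163.3 − 22.63 = 140.7 pbw

LOI loss = 22.63 pbw; glass = 140.7 pbw; yield = 86.14%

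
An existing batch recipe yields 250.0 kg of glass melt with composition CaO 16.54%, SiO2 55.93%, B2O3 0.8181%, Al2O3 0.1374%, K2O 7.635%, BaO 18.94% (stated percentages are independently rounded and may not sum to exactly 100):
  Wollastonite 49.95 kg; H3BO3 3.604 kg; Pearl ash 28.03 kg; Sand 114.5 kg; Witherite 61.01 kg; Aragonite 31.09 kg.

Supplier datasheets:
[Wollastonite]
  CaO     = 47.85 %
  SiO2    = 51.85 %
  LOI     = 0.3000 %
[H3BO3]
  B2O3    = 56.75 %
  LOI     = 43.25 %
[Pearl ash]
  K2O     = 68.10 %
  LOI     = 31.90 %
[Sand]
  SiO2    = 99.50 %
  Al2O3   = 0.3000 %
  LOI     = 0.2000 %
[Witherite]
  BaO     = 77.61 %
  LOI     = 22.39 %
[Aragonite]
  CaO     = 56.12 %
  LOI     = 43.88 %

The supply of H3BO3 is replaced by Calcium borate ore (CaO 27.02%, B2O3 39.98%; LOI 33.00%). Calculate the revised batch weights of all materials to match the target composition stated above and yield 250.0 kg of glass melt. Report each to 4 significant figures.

Revised batch per 250.0 kg glass melt:
  Wollastonite: 49.95 kg
  Calcium borate ore: 5.116 kg
  Pearl ash: 28.03 kg
  Sand: 114.5 kg
  Witherite: 61.01 kg
  Aragonite: 28.63 kg
Total batch = 287.2 kg; LOI loss = 37.23 kg

Mid-chain values are displayed (rounded to four significant digits) in the working. Every computation holds exact precision at every stage — each reported result takes exactly one rounding — derived quantities, which include the six compositions, the totals, yield, ignition loss, net glass mass, are carried at exact precision, as given in the question or the answer, starting from the weights at 250.0 kg of glass.
Target masses of each oxide per 250.0 kg glass melt:
  CaO: 16.54% × 250.0 = 41.35 kg
  SiO2: 55.93% × 250.0 = 139.8 kg
  B2O3: 0.8181% × 250.0 = 2.045 kg
  Al2O3: 0.1374% × 250.0 = 0.3435 kg
  K2O: 7.635% × 250.0 = 19.09 kg
  BaO: 18.94% × 250.0 = 47.35 kg
Balance tally, oxide-wise, per the reported batch figures, versus the basis set out (oxide sums agree with the targets net of answer rounding effects):
  CaO: 49.95·0.4785 + 5.116·0.2702 + 28.63·0.5612 = 41.35 kg (target 41.35 kg)
  SiO2: 49.95·0.5185 + 114.5·0.9950 = 139.8 kg (target 139.8 kg)
  B2O3: 5.116·0.3998 = 2.045 kg (target 2.045 kg)
  Al2O3: 114.5·0.003000 = 0.3435 kg (target 0.3435 kg)
  K2O: 28.03·0.6810 = 19.09 kg (target 19.09 kg)
  BaO: 61.01·0.7761 = 47.35 kg (target 47.35 kg)
Glass-mass sanity pass: batch Σ − ignition loss = 250.0 kg (targets for the oxides total 250.0 kg; stated basis 250.0 kg — deltas are rounding alone).
Batch total: Σ batch = 287.2 kg; Σ batch·LOI gives LOI loss = 37.23 kg; as yield: glass ÷ batch → 87.04%.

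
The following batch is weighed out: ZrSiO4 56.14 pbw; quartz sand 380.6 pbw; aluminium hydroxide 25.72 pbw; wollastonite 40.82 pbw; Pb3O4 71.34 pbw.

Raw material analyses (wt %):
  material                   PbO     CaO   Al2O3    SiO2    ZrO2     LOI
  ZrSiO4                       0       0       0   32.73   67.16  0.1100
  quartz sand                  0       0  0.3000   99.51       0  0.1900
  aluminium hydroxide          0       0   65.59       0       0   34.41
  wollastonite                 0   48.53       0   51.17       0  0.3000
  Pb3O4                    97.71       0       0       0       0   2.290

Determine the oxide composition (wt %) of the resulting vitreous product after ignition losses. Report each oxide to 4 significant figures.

All internal work runs at exact precision from first step to last. Intermediates are shown (rounded to 4 significant digits) in the working; a single rounding finalizes each reported value — derived quantities are rebuilt in full float precision (the totals, five oxide percentages, glass mass, the yield, LOI) starting from the weights at 563.2 pbw of glass as set out in question or answer.
Per-oxide mass from batch:
  PbO: 71.34·0.9771 = 69.71 pbw
  CaO: 40.82·0.4853 = 19.81 pbw
  Al2O3: 380.6·0.003000 + 25.72·0.6559 = 18.01 pbw
  SiO2: 56.14·0.3273 + 380.6·0.9951 + 40.82·0.5117 = 418.0 pbw
  ZrO2: 56.14·0.6716 = 37.70 pbw
LOI: 56.14·0.001100 + 380.6·0.001900 + 25.72·0.3441 + 40.82·0.003000 + 71.34·0.02290 = 11.39 pbw
Net of LOI, the glass mass = 574.6 − 11.39 = 563.2 pbw (= Σ oxide masses)
wt % = oxide mass / glass mass × 100

Glass mass = 563.2 pbw (batch 574.6 − LOI 11.39).
Composition: PbO 12.38%, CaO 3.517%, Al2O3 3.198%, SiO2 74.21%, ZrO2 6.694%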